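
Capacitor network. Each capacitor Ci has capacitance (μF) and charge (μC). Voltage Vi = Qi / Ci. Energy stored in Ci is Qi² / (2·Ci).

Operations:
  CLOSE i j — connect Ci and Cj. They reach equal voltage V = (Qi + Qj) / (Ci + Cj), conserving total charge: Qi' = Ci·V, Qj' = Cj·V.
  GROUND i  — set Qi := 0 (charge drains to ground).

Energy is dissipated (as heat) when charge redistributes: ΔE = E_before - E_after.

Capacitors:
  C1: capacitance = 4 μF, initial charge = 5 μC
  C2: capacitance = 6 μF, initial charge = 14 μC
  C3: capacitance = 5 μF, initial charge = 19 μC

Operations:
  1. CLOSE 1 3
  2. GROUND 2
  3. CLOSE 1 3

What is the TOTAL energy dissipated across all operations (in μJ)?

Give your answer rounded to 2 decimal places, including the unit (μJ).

Initial: C1(4μF, Q=5μC, V=1.25V), C2(6μF, Q=14μC, V=2.33V), C3(5μF, Q=19μC, V=3.80V)
Op 1: CLOSE 1-3: Q_total=24.00, C_total=9.00, V=2.67; Q1=10.67, Q3=13.33; dissipated=7.225
Op 2: GROUND 2: Q2=0; energy lost=16.333
Op 3: CLOSE 1-3: Q_total=24.00, C_total=9.00, V=2.67; Q1=10.67, Q3=13.33; dissipated=0.000
Total dissipated: 23.558 μJ

Answer: 23.56 μJ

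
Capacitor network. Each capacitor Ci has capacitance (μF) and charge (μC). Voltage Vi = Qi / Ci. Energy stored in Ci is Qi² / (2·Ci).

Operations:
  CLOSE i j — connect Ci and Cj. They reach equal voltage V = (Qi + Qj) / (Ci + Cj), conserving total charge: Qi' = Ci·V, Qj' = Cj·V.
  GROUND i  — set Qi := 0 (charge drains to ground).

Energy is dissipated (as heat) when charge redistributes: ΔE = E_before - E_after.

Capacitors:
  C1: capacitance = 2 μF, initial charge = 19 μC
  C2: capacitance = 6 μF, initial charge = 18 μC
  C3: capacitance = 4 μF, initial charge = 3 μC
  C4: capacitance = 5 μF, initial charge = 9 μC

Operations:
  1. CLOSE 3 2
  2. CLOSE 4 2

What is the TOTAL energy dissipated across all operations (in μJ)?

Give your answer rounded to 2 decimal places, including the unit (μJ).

Initial: C1(2μF, Q=19μC, V=9.50V), C2(6μF, Q=18μC, V=3.00V), C3(4μF, Q=3μC, V=0.75V), C4(5μF, Q=9μC, V=1.80V)
Op 1: CLOSE 3-2: Q_total=21.00, C_total=10.00, V=2.10; Q3=8.40, Q2=12.60; dissipated=6.075
Op 2: CLOSE 4-2: Q_total=21.60, C_total=11.00, V=1.96; Q4=9.82, Q2=11.78; dissipated=0.123
Total dissipated: 6.198 μJ

Answer: 6.20 μJ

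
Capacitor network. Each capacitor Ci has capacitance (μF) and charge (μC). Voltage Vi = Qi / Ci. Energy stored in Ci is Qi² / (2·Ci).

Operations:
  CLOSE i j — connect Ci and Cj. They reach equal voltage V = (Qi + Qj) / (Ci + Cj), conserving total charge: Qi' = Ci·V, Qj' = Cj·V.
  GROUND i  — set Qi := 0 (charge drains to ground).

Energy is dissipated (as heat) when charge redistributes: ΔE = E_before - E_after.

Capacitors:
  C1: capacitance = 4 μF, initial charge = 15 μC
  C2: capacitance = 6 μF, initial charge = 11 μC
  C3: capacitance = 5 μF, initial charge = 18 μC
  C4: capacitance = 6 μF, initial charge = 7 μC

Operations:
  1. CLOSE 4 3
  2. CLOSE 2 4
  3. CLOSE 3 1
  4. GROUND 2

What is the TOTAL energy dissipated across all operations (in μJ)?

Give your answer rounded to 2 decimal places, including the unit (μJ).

Answer: 23.43 μJ

Derivation:
Initial: C1(4μF, Q=15μC, V=3.75V), C2(6μF, Q=11μC, V=1.83V), C3(5μF, Q=18μC, V=3.60V), C4(6μF, Q=7μC, V=1.17V)
Op 1: CLOSE 4-3: Q_total=25.00, C_total=11.00, V=2.27; Q4=13.64, Q3=11.36; dissipated=8.074
Op 2: CLOSE 2-4: Q_total=24.64, C_total=12.00, V=2.05; Q2=12.32, Q4=12.32; dissipated=0.290
Op 3: CLOSE 3-1: Q_total=26.36, C_total=9.00, V=2.93; Q3=14.65, Q1=11.72; dissipated=2.425
Op 4: GROUND 2: Q2=0; energy lost=12.645
Total dissipated: 23.433 μJ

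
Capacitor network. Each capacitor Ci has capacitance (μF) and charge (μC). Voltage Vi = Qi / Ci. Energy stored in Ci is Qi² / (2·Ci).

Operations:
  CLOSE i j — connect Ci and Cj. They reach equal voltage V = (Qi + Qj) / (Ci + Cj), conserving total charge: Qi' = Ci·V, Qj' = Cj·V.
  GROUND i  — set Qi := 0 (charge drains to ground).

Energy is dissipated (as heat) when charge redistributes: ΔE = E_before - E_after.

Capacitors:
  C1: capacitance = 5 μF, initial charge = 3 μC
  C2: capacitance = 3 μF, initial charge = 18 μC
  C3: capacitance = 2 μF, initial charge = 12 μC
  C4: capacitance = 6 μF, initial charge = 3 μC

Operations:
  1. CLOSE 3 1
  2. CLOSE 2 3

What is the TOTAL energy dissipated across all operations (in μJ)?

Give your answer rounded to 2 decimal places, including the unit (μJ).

Initial: C1(5μF, Q=3μC, V=0.60V), C2(3μF, Q=18μC, V=6.00V), C3(2μF, Q=12μC, V=6.00V), C4(6μF, Q=3μC, V=0.50V)
Op 1: CLOSE 3-1: Q_total=15.00, C_total=7.00, V=2.14; Q3=4.29, Q1=10.71; dissipated=20.829
Op 2: CLOSE 2-3: Q_total=22.29, C_total=5.00, V=4.46; Q2=13.37, Q3=8.91; dissipated=8.927
Total dissipated: 29.755 μJ

Answer: 29.76 μJ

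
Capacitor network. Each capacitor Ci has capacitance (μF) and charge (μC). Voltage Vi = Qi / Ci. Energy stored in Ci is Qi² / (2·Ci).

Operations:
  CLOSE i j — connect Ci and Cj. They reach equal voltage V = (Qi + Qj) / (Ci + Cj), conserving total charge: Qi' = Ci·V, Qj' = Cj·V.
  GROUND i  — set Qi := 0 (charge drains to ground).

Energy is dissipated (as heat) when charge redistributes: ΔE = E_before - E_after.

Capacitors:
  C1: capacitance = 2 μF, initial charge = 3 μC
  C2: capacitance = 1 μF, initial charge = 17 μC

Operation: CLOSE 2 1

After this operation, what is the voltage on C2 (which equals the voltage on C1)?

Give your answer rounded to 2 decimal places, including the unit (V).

Initial: C1(2μF, Q=3μC, V=1.50V), C2(1μF, Q=17μC, V=17.00V)
Op 1: CLOSE 2-1: Q_total=20.00, C_total=3.00, V=6.67; Q2=6.67, Q1=13.33; dissipated=80.083

Answer: 6.67 V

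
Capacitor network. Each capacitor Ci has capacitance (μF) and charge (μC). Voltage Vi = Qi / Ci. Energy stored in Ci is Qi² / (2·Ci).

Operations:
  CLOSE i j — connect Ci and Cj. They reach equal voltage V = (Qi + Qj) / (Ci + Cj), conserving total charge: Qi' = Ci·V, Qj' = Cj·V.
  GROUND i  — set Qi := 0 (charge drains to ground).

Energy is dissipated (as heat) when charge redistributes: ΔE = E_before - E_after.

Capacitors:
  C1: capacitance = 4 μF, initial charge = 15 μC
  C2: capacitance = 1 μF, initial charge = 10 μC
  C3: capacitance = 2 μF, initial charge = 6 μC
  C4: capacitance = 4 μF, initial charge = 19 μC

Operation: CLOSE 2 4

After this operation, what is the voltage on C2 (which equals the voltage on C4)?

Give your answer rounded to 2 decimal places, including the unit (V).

Answer: 5.80 V

Derivation:
Initial: C1(4μF, Q=15μC, V=3.75V), C2(1μF, Q=10μC, V=10.00V), C3(2μF, Q=6μC, V=3.00V), C4(4μF, Q=19μC, V=4.75V)
Op 1: CLOSE 2-4: Q_total=29.00, C_total=5.00, V=5.80; Q2=5.80, Q4=23.20; dissipated=11.025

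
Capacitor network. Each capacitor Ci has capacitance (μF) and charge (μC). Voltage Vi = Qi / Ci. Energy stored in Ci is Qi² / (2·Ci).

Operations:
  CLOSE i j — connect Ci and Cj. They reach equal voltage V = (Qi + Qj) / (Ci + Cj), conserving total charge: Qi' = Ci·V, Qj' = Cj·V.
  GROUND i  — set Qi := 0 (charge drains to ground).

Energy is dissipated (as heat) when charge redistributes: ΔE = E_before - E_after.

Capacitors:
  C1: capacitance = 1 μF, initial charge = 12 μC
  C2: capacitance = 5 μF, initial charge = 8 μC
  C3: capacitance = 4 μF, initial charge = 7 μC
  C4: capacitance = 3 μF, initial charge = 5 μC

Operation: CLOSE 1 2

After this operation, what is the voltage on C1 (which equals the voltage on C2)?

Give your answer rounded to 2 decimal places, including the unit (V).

Initial: C1(1μF, Q=12μC, V=12.00V), C2(5μF, Q=8μC, V=1.60V), C3(4μF, Q=7μC, V=1.75V), C4(3μF, Q=5μC, V=1.67V)
Op 1: CLOSE 1-2: Q_total=20.00, C_total=6.00, V=3.33; Q1=3.33, Q2=16.67; dissipated=45.067

Answer: 3.33 V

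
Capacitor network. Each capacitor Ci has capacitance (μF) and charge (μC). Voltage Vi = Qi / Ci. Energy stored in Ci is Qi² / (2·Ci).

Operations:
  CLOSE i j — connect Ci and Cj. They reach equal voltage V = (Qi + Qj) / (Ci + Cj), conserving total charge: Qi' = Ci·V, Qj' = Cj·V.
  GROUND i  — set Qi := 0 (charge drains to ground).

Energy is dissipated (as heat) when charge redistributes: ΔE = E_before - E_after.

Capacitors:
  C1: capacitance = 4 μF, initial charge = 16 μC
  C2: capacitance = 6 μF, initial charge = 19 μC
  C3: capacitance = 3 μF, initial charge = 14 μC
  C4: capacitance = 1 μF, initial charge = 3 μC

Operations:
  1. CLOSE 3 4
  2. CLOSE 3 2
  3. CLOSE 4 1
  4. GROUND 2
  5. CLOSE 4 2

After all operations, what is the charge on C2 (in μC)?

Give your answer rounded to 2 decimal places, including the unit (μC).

Answer: 3.47 μC

Derivation:
Initial: C1(4μF, Q=16μC, V=4.00V), C2(6μF, Q=19μC, V=3.17V), C3(3μF, Q=14μC, V=4.67V), C4(1μF, Q=3μC, V=3.00V)
Op 1: CLOSE 3-4: Q_total=17.00, C_total=4.00, V=4.25; Q3=12.75, Q4=4.25; dissipated=1.042
Op 2: CLOSE 3-2: Q_total=31.75, C_total=9.00, V=3.53; Q3=10.58, Q2=21.17; dissipated=1.174
Op 3: CLOSE 4-1: Q_total=20.25, C_total=5.00, V=4.05; Q4=4.05, Q1=16.20; dissipated=0.025
Op 4: GROUND 2: Q2=0; energy lost=37.336
Op 5: CLOSE 4-2: Q_total=4.05, C_total=7.00, V=0.58; Q4=0.58, Q2=3.47; dissipated=7.030
Final charges: Q1=16.20, Q2=3.47, Q3=10.58, Q4=0.58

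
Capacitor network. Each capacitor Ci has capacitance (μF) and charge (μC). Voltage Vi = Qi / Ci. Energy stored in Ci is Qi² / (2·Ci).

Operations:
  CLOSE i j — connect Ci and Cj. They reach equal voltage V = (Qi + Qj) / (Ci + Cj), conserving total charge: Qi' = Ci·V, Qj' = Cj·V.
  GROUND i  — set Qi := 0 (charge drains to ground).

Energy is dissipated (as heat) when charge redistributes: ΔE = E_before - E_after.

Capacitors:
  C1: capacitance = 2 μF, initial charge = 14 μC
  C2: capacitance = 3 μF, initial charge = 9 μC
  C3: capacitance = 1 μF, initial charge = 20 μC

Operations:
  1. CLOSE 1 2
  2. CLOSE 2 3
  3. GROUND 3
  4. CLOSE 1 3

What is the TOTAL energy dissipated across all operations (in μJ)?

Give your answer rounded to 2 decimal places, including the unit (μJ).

Answer: 141.29 μJ

Derivation:
Initial: C1(2μF, Q=14μC, V=7.00V), C2(3μF, Q=9μC, V=3.00V), C3(1μF, Q=20μC, V=20.00V)
Op 1: CLOSE 1-2: Q_total=23.00, C_total=5.00, V=4.60; Q1=9.20, Q2=13.80; dissipated=9.600
Op 2: CLOSE 2-3: Q_total=33.80, C_total=4.00, V=8.45; Q2=25.35, Q3=8.45; dissipated=88.935
Op 3: GROUND 3: Q3=0; energy lost=35.701
Op 4: CLOSE 1-3: Q_total=9.20, C_total=3.00, V=3.07; Q1=6.13, Q3=3.07; dissipated=7.053
Total dissipated: 141.290 μJ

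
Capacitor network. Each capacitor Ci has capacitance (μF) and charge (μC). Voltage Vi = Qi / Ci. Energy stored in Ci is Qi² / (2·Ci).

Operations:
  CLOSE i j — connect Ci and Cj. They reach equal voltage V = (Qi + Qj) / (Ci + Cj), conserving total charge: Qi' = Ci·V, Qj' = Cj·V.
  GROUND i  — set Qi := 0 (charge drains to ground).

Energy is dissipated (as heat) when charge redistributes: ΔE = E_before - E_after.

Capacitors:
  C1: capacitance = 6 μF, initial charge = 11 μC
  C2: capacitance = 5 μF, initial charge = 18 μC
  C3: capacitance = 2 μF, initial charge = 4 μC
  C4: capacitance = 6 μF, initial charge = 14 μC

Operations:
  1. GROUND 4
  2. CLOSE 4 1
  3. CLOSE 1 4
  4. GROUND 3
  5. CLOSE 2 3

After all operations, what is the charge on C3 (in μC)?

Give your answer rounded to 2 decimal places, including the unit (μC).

Answer: 5.14 μC

Derivation:
Initial: C1(6μF, Q=11μC, V=1.83V), C2(5μF, Q=18μC, V=3.60V), C3(2μF, Q=4μC, V=2.00V), C4(6μF, Q=14μC, V=2.33V)
Op 1: GROUND 4: Q4=0; energy lost=16.333
Op 2: CLOSE 4-1: Q_total=11.00, C_total=12.00, V=0.92; Q4=5.50, Q1=5.50; dissipated=5.042
Op 3: CLOSE 1-4: Q_total=11.00, C_total=12.00, V=0.92; Q1=5.50, Q4=5.50; dissipated=0.000
Op 4: GROUND 3: Q3=0; energy lost=4.000
Op 5: CLOSE 2-3: Q_total=18.00, C_total=7.00, V=2.57; Q2=12.86, Q3=5.14; dissipated=9.257
Final charges: Q1=5.50, Q2=12.86, Q3=5.14, Q4=5.50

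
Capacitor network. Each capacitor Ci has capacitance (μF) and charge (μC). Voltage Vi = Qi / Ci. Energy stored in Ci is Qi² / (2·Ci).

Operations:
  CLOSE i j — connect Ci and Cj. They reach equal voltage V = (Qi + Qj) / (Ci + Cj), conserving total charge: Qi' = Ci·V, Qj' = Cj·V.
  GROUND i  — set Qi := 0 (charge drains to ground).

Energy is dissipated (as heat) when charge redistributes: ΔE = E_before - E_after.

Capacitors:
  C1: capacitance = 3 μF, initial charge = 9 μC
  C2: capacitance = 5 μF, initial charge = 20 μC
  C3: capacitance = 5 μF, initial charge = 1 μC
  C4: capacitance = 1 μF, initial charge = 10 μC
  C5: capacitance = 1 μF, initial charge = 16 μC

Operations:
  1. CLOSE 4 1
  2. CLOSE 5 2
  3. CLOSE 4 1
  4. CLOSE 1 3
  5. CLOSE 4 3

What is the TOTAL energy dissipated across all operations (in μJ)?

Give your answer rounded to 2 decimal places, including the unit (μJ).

Answer: 101.15 μJ

Derivation:
Initial: C1(3μF, Q=9μC, V=3.00V), C2(5μF, Q=20μC, V=4.00V), C3(5μF, Q=1μC, V=0.20V), C4(1μF, Q=10μC, V=10.00V), C5(1μF, Q=16μC, V=16.00V)
Op 1: CLOSE 4-1: Q_total=19.00, C_total=4.00, V=4.75; Q4=4.75, Q1=14.25; dissipated=18.375
Op 2: CLOSE 5-2: Q_total=36.00, C_total=6.00, V=6.00; Q5=6.00, Q2=30.00; dissipated=60.000
Op 3: CLOSE 4-1: Q_total=19.00, C_total=4.00, V=4.75; Q4=4.75, Q1=14.25; dissipated=0.000
Op 4: CLOSE 1-3: Q_total=15.25, C_total=8.00, V=1.91; Q1=5.72, Q3=9.53; dissipated=19.409
Op 5: CLOSE 4-3: Q_total=14.28, C_total=6.00, V=2.38; Q4=2.38, Q3=11.90; dissipated=3.370
Total dissipated: 101.153 μJ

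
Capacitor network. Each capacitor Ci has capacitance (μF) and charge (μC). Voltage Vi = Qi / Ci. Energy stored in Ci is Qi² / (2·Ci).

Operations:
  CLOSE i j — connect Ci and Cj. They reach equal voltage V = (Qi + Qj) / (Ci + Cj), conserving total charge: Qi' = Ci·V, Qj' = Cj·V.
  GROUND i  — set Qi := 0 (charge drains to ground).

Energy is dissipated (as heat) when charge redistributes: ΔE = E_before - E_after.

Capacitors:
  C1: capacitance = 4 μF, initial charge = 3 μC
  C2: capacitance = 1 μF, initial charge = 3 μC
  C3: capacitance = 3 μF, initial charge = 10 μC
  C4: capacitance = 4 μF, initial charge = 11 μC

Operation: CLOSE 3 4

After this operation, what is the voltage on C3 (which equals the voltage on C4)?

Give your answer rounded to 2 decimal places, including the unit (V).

Answer: 3.00 V

Derivation:
Initial: C1(4μF, Q=3μC, V=0.75V), C2(1μF, Q=3μC, V=3.00V), C3(3μF, Q=10μC, V=3.33V), C4(4μF, Q=11μC, V=2.75V)
Op 1: CLOSE 3-4: Q_total=21.00, C_total=7.00, V=3.00; Q3=9.00, Q4=12.00; dissipated=0.292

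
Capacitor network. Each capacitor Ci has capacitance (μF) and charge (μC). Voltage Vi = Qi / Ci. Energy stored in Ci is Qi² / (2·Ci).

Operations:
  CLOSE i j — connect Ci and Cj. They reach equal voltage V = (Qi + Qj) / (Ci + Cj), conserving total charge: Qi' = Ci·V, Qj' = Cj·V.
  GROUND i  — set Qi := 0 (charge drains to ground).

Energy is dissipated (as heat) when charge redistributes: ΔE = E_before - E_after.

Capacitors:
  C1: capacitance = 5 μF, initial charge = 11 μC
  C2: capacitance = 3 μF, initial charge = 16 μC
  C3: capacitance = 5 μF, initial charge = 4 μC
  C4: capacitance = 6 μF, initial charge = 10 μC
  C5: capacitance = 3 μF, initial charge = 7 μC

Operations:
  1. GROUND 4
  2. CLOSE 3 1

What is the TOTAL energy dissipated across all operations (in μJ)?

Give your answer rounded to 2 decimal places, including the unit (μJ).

Answer: 10.78 μJ

Derivation:
Initial: C1(5μF, Q=11μC, V=2.20V), C2(3μF, Q=16μC, V=5.33V), C3(5μF, Q=4μC, V=0.80V), C4(6μF, Q=10μC, V=1.67V), C5(3μF, Q=7μC, V=2.33V)
Op 1: GROUND 4: Q4=0; energy lost=8.333
Op 2: CLOSE 3-1: Q_total=15.00, C_total=10.00, V=1.50; Q3=7.50, Q1=7.50; dissipated=2.450
Total dissipated: 10.783 μJ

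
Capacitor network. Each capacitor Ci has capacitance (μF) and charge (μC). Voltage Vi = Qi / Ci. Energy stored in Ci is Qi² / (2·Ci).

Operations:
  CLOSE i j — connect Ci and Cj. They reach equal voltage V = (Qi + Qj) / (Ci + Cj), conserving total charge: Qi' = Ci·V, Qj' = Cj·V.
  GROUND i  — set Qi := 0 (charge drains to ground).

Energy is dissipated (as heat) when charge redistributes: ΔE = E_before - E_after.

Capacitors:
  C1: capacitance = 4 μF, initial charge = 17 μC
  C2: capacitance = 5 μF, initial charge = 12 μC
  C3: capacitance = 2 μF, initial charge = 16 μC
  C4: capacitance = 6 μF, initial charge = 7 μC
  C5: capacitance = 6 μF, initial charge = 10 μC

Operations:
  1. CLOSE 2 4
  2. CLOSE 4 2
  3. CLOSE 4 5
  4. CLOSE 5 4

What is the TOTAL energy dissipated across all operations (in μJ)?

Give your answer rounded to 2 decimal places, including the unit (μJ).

Answer: 2.08 μJ

Derivation:
Initial: C1(4μF, Q=17μC, V=4.25V), C2(5μF, Q=12μC, V=2.40V), C3(2μF, Q=16μC, V=8.00V), C4(6μF, Q=7μC, V=1.17V), C5(6μF, Q=10μC, V=1.67V)
Op 1: CLOSE 2-4: Q_total=19.00, C_total=11.00, V=1.73; Q2=8.64, Q4=10.36; dissipated=2.074
Op 2: CLOSE 4-2: Q_total=19.00, C_total=11.00, V=1.73; Q4=10.36, Q2=8.64; dissipated=0.000
Op 3: CLOSE 4-5: Q_total=20.36, C_total=12.00, V=1.70; Q4=10.18, Q5=10.18; dissipated=0.006
Op 4: CLOSE 5-4: Q_total=20.36, C_total=12.00, V=1.70; Q5=10.18, Q4=10.18; dissipated=0.000
Total dissipated: 2.080 μJ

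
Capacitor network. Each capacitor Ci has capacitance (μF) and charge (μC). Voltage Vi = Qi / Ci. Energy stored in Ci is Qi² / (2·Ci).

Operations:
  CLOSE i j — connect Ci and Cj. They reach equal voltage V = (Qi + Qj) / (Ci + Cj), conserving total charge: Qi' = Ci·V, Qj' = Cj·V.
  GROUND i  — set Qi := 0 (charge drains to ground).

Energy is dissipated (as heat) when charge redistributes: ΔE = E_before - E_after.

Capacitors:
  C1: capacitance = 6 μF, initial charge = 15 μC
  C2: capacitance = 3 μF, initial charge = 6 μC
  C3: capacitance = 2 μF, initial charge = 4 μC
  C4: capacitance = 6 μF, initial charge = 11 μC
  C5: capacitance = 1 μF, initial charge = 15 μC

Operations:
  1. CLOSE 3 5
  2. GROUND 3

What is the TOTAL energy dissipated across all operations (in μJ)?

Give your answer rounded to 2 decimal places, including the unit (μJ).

Answer: 96.44 μJ

Derivation:
Initial: C1(6μF, Q=15μC, V=2.50V), C2(3μF, Q=6μC, V=2.00V), C3(2μF, Q=4μC, V=2.00V), C4(6μF, Q=11μC, V=1.83V), C5(1μF, Q=15μC, V=15.00V)
Op 1: CLOSE 3-5: Q_total=19.00, C_total=3.00, V=6.33; Q3=12.67, Q5=6.33; dissipated=56.333
Op 2: GROUND 3: Q3=0; energy lost=40.111
Total dissipated: 96.444 μJ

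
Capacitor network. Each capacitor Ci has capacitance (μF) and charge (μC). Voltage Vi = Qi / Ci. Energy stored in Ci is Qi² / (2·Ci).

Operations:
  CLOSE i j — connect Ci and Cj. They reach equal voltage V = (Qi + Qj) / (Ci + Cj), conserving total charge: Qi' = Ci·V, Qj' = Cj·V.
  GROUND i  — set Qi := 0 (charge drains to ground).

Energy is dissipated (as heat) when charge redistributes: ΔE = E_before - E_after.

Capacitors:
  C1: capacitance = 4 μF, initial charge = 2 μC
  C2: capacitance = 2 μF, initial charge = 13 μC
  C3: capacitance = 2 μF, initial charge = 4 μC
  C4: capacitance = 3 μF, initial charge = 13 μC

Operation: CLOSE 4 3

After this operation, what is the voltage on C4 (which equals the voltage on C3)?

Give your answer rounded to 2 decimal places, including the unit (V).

Initial: C1(4μF, Q=2μC, V=0.50V), C2(2μF, Q=13μC, V=6.50V), C3(2μF, Q=4μC, V=2.00V), C4(3μF, Q=13μC, V=4.33V)
Op 1: CLOSE 4-3: Q_total=17.00, C_total=5.00, V=3.40; Q4=10.20, Q3=6.80; dissipated=3.267

Answer: 3.40 V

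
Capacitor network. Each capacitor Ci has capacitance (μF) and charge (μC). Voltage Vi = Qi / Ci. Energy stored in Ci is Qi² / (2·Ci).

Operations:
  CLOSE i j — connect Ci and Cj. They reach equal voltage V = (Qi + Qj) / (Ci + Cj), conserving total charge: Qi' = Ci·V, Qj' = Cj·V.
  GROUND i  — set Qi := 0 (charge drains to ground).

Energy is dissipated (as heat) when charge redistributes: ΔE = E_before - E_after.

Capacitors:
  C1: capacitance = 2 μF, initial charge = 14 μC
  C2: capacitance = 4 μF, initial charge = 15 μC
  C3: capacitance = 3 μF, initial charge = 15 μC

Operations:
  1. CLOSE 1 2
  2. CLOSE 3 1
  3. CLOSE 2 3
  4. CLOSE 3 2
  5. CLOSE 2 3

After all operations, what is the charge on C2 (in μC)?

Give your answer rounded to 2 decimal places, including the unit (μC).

Initial: C1(2μF, Q=14μC, V=7.00V), C2(4μF, Q=15μC, V=3.75V), C3(3μF, Q=15μC, V=5.00V)
Op 1: CLOSE 1-2: Q_total=29.00, C_total=6.00, V=4.83; Q1=9.67, Q2=19.33; dissipated=7.042
Op 2: CLOSE 3-1: Q_total=24.67, C_total=5.00, V=4.93; Q3=14.80, Q1=9.87; dissipated=0.017
Op 3: CLOSE 2-3: Q_total=34.13, C_total=7.00, V=4.88; Q2=19.50, Q3=14.63; dissipated=0.009
Op 4: CLOSE 3-2: Q_total=34.13, C_total=7.00, V=4.88; Q3=14.63, Q2=19.50; dissipated=0.000
Op 5: CLOSE 2-3: Q_total=34.13, C_total=7.00, V=4.88; Q2=19.50, Q3=14.63; dissipated=0.000
Final charges: Q1=9.87, Q2=19.50, Q3=14.63

Answer: 19.50 μC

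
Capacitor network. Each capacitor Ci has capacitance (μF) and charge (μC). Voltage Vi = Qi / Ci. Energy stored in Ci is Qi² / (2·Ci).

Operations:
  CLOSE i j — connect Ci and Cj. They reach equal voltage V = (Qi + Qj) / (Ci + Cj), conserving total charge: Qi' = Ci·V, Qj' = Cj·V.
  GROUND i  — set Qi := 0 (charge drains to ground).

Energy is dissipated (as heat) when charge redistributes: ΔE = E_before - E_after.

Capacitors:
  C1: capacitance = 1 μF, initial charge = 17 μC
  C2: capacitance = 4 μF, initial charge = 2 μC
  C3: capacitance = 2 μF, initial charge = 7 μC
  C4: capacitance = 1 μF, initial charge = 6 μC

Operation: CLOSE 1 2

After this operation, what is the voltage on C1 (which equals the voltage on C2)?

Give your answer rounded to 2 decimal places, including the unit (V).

Answer: 3.80 V

Derivation:
Initial: C1(1μF, Q=17μC, V=17.00V), C2(4μF, Q=2μC, V=0.50V), C3(2μF, Q=7μC, V=3.50V), C4(1μF, Q=6μC, V=6.00V)
Op 1: CLOSE 1-2: Q_total=19.00, C_total=5.00, V=3.80; Q1=3.80, Q2=15.20; dissipated=108.900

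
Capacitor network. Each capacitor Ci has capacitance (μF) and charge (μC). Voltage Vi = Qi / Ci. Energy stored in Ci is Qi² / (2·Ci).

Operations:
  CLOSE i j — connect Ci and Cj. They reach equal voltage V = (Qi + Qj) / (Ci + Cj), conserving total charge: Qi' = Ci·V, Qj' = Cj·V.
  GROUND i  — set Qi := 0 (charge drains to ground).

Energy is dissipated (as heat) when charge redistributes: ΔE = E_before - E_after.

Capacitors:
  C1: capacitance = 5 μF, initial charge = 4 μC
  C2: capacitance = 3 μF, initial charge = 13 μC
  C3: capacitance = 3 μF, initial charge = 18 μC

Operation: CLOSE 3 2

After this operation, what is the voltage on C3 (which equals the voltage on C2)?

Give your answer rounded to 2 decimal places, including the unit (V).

Initial: C1(5μF, Q=4μC, V=0.80V), C2(3μF, Q=13μC, V=4.33V), C3(3μF, Q=18μC, V=6.00V)
Op 1: CLOSE 3-2: Q_total=31.00, C_total=6.00, V=5.17; Q3=15.50, Q2=15.50; dissipated=2.083

Answer: 5.17 V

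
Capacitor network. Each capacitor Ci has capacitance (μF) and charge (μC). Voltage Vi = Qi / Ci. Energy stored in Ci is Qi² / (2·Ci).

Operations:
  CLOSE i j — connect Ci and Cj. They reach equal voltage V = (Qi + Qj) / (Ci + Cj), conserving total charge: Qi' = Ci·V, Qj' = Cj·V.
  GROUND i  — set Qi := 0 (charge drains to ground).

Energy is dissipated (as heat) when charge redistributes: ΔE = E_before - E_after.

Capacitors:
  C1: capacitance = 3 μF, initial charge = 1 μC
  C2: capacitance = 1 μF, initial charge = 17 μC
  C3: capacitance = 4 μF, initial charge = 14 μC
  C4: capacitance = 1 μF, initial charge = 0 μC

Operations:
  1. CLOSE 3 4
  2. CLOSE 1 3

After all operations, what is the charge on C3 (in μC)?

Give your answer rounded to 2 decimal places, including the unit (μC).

Answer: 6.97 μC

Derivation:
Initial: C1(3μF, Q=1μC, V=0.33V), C2(1μF, Q=17μC, V=17.00V), C3(4μF, Q=14μC, V=3.50V), C4(1μF, Q=0μC, V=0.00V)
Op 1: CLOSE 3-4: Q_total=14.00, C_total=5.00, V=2.80; Q3=11.20, Q4=2.80; dissipated=4.900
Op 2: CLOSE 1-3: Q_total=12.20, C_total=7.00, V=1.74; Q1=5.23, Q3=6.97; dissipated=5.215
Final charges: Q1=5.23, Q2=17.00, Q3=6.97, Q4=2.80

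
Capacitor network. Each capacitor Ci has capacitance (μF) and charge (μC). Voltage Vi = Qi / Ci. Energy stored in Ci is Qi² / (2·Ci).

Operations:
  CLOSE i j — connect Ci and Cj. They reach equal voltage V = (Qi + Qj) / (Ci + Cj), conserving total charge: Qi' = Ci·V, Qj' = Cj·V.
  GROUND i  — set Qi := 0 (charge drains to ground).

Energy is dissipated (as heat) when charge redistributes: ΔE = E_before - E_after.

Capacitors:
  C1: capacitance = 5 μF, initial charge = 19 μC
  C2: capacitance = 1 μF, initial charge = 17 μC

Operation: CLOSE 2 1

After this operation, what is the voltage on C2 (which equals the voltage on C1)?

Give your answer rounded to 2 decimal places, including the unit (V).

Answer: 6.00 V

Derivation:
Initial: C1(5μF, Q=19μC, V=3.80V), C2(1μF, Q=17μC, V=17.00V)
Op 1: CLOSE 2-1: Q_total=36.00, C_total=6.00, V=6.00; Q2=6.00, Q1=30.00; dissipated=72.600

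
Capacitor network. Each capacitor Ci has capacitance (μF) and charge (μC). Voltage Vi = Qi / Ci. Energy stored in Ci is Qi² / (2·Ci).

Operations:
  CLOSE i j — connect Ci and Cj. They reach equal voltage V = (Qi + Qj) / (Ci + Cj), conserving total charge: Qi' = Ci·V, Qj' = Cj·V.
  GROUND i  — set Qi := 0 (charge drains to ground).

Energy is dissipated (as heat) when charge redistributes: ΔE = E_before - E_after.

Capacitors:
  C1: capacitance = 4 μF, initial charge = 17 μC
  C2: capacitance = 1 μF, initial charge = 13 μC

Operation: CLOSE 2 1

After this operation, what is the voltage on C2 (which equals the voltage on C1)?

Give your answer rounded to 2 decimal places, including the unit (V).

Initial: C1(4μF, Q=17μC, V=4.25V), C2(1μF, Q=13μC, V=13.00V)
Op 1: CLOSE 2-1: Q_total=30.00, C_total=5.00, V=6.00; Q2=6.00, Q1=24.00; dissipated=30.625

Answer: 6.00 V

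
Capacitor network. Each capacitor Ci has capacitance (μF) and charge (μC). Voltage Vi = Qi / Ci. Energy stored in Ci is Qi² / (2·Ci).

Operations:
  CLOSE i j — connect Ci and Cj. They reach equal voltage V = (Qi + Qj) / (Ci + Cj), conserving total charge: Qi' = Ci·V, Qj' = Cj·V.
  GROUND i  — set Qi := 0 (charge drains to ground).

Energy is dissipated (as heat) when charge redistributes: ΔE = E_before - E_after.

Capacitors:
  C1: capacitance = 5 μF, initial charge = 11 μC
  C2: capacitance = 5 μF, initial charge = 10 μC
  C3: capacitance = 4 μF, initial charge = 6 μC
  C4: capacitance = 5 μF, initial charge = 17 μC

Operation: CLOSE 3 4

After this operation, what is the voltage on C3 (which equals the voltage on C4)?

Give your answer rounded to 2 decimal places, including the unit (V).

Initial: C1(5μF, Q=11μC, V=2.20V), C2(5μF, Q=10μC, V=2.00V), C3(4μF, Q=6μC, V=1.50V), C4(5μF, Q=17μC, V=3.40V)
Op 1: CLOSE 3-4: Q_total=23.00, C_total=9.00, V=2.56; Q3=10.22, Q4=12.78; dissipated=4.011

Answer: 2.56 V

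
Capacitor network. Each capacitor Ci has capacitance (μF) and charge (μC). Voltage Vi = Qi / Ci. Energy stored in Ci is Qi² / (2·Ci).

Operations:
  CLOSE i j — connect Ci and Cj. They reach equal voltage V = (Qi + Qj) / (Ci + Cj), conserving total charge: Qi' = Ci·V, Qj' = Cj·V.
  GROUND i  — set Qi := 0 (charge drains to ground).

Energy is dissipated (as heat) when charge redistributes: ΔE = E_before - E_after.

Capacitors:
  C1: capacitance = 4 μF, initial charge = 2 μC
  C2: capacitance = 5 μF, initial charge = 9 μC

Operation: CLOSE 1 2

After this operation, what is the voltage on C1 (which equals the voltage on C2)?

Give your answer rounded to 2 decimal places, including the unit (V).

Initial: C1(4μF, Q=2μC, V=0.50V), C2(5μF, Q=9μC, V=1.80V)
Op 1: CLOSE 1-2: Q_total=11.00, C_total=9.00, V=1.22; Q1=4.89, Q2=6.11; dissipated=1.878

Answer: 1.22 V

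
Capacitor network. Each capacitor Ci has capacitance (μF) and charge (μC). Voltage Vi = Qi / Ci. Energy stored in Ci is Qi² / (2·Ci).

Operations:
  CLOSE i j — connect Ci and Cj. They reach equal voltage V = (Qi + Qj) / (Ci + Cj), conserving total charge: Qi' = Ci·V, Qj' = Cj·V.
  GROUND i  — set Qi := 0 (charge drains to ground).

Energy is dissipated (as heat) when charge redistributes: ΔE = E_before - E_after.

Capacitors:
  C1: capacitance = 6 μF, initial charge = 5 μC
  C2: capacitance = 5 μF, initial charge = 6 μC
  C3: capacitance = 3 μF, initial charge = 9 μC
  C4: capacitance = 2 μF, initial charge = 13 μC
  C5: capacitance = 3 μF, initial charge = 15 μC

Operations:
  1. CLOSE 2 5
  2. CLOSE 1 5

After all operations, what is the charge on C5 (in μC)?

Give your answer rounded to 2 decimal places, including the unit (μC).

Answer: 4.29 μC

Derivation:
Initial: C1(6μF, Q=5μC, V=0.83V), C2(5μF, Q=6μC, V=1.20V), C3(3μF, Q=9μC, V=3.00V), C4(2μF, Q=13μC, V=6.50V), C5(3μF, Q=15μC, V=5.00V)
Op 1: CLOSE 2-5: Q_total=21.00, C_total=8.00, V=2.62; Q2=13.12, Q5=7.88; dissipated=13.537
Op 2: CLOSE 1-5: Q_total=12.88, C_total=9.00, V=1.43; Q1=8.58, Q5=4.29; dissipated=3.210
Final charges: Q1=8.58, Q2=13.12, Q3=9.00, Q4=13.00, Q5=4.29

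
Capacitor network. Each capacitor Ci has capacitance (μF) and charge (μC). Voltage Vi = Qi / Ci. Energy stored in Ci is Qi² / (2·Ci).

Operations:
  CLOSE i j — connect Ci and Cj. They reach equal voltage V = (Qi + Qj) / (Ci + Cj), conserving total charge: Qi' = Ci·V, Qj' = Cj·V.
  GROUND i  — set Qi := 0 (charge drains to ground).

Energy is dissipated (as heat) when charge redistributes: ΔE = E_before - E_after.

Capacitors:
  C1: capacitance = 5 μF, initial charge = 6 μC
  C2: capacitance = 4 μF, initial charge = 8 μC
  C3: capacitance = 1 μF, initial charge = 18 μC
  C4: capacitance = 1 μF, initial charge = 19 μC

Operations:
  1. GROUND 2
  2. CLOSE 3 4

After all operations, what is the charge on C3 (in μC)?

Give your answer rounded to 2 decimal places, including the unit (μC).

Initial: C1(5μF, Q=6μC, V=1.20V), C2(4μF, Q=8μC, V=2.00V), C3(1μF, Q=18μC, V=18.00V), C4(1μF, Q=19μC, V=19.00V)
Op 1: GROUND 2: Q2=0; energy lost=8.000
Op 2: CLOSE 3-4: Q_total=37.00, C_total=2.00, V=18.50; Q3=18.50, Q4=18.50; dissipated=0.250
Final charges: Q1=6.00, Q2=0.00, Q3=18.50, Q4=18.50

Answer: 18.50 μC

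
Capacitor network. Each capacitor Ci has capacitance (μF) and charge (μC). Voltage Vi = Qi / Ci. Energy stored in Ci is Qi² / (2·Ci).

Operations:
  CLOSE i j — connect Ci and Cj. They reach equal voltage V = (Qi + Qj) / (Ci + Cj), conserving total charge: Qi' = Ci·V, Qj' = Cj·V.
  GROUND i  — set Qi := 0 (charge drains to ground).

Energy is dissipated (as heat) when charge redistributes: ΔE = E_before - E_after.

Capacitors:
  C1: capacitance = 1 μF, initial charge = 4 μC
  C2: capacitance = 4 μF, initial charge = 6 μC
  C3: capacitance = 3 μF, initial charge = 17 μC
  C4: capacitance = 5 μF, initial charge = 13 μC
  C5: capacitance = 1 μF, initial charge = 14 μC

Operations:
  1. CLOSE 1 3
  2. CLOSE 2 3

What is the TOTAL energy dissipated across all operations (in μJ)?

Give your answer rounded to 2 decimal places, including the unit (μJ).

Initial: C1(1μF, Q=4μC, V=4.00V), C2(4μF, Q=6μC, V=1.50V), C3(3μF, Q=17μC, V=5.67V), C4(5μF, Q=13μC, V=2.60V), C5(1μF, Q=14μC, V=14.00V)
Op 1: CLOSE 1-3: Q_total=21.00, C_total=4.00, V=5.25; Q1=5.25, Q3=15.75; dissipated=1.042
Op 2: CLOSE 2-3: Q_total=21.75, C_total=7.00, V=3.11; Q2=12.43, Q3=9.32; dissipated=12.054
Total dissipated: 13.095 μJ

Answer: 13.10 μJ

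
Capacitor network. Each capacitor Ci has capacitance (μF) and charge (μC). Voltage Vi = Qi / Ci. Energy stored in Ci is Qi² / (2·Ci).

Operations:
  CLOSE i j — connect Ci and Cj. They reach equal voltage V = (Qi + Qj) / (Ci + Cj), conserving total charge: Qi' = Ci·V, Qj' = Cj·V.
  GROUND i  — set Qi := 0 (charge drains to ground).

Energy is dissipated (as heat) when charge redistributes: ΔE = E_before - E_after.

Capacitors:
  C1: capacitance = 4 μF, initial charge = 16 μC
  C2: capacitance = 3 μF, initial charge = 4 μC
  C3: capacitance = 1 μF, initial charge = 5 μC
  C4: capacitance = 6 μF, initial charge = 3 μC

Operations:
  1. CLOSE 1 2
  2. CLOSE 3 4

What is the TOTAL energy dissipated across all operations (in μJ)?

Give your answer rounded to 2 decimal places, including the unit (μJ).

Answer: 14.77 μJ

Derivation:
Initial: C1(4μF, Q=16μC, V=4.00V), C2(3μF, Q=4μC, V=1.33V), C3(1μF, Q=5μC, V=5.00V), C4(6μF, Q=3μC, V=0.50V)
Op 1: CLOSE 1-2: Q_total=20.00, C_total=7.00, V=2.86; Q1=11.43, Q2=8.57; dissipated=6.095
Op 2: CLOSE 3-4: Q_total=8.00, C_total=7.00, V=1.14; Q3=1.14, Q4=6.86; dissipated=8.679
Total dissipated: 14.774 μJ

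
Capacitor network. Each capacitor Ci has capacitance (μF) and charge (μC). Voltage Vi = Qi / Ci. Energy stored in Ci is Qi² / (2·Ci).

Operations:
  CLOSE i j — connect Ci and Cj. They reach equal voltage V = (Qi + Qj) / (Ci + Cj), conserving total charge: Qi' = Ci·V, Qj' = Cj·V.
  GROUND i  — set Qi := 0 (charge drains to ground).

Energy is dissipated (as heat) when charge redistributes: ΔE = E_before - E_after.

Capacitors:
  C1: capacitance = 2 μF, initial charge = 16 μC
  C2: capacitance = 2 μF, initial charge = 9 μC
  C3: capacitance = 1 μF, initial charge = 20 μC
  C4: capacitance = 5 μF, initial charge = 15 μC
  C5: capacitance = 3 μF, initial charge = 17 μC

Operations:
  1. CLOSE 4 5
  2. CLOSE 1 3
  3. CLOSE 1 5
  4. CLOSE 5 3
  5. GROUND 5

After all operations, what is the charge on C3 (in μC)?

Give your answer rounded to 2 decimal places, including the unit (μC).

Answer: 8.40 μC

Derivation:
Initial: C1(2μF, Q=16μC, V=8.00V), C2(2μF, Q=9μC, V=4.50V), C3(1μF, Q=20μC, V=20.00V), C4(5μF, Q=15μC, V=3.00V), C5(3μF, Q=17μC, V=5.67V)
Op 1: CLOSE 4-5: Q_total=32.00, C_total=8.00, V=4.00; Q4=20.00, Q5=12.00; dissipated=6.667
Op 2: CLOSE 1-3: Q_total=36.00, C_total=3.00, V=12.00; Q1=24.00, Q3=12.00; dissipated=48.000
Op 3: CLOSE 1-5: Q_total=36.00, C_total=5.00, V=7.20; Q1=14.40, Q5=21.60; dissipated=38.400
Op 4: CLOSE 5-3: Q_total=33.60, C_total=4.00, V=8.40; Q5=25.20, Q3=8.40; dissipated=8.640
Op 5: GROUND 5: Q5=0; energy lost=105.840
Final charges: Q1=14.40, Q2=9.00, Q3=8.40, Q4=20.00, Q5=0.00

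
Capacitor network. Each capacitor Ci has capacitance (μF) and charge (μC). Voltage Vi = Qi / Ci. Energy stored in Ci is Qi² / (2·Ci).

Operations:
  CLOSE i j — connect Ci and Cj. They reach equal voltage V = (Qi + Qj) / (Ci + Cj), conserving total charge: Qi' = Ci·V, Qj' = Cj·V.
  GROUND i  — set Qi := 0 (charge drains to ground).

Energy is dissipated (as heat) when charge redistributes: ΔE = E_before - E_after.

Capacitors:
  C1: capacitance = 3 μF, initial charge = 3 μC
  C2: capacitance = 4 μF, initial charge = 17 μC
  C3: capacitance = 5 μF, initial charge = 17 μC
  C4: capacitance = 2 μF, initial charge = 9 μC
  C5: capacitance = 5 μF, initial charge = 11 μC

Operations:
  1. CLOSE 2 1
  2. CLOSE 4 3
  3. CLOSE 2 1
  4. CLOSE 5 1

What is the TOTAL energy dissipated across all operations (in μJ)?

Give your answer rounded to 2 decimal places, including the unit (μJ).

Answer: 10.32 μJ

Derivation:
Initial: C1(3μF, Q=3μC, V=1.00V), C2(4μF, Q=17μC, V=4.25V), C3(5μF, Q=17μC, V=3.40V), C4(2μF, Q=9μC, V=4.50V), C5(5μF, Q=11μC, V=2.20V)
Op 1: CLOSE 2-1: Q_total=20.00, C_total=7.00, V=2.86; Q2=11.43, Q1=8.57; dissipated=9.054
Op 2: CLOSE 4-3: Q_total=26.00, C_total=7.00, V=3.71; Q4=7.43, Q3=18.57; dissipated=0.864
Op 3: CLOSE 2-1: Q_total=20.00, C_total=7.00, V=2.86; Q2=11.43, Q1=8.57; dissipated=0.000
Op 4: CLOSE 5-1: Q_total=19.57, C_total=8.00, V=2.45; Q5=12.23, Q1=7.34; dissipated=0.405
Total dissipated: 10.323 μJ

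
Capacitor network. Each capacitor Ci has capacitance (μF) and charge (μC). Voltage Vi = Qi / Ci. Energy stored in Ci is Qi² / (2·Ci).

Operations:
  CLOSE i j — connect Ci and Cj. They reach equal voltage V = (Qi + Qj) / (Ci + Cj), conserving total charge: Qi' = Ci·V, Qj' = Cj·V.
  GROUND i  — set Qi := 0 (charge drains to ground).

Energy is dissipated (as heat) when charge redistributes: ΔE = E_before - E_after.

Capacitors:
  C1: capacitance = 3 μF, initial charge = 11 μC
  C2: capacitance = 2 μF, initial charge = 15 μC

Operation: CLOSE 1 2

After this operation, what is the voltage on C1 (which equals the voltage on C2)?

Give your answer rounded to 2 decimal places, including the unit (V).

Initial: C1(3μF, Q=11μC, V=3.67V), C2(2μF, Q=15μC, V=7.50V)
Op 1: CLOSE 1-2: Q_total=26.00, C_total=5.00, V=5.20; Q1=15.60, Q2=10.40; dissipated=8.817

Answer: 5.20 V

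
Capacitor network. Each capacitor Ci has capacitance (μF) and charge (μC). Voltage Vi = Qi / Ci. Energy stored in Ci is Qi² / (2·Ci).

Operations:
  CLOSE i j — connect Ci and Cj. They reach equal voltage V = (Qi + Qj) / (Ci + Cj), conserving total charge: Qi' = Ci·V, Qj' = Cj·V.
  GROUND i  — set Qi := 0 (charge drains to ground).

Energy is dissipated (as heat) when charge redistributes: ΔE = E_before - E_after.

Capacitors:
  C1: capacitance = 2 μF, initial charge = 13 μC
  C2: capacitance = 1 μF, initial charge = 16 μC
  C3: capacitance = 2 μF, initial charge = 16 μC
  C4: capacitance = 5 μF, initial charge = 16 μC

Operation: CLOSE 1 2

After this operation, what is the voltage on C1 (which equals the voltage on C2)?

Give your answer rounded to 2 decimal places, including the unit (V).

Answer: 9.67 V

Derivation:
Initial: C1(2μF, Q=13μC, V=6.50V), C2(1μF, Q=16μC, V=16.00V), C3(2μF, Q=16μC, V=8.00V), C4(5μF, Q=16μC, V=3.20V)
Op 1: CLOSE 1-2: Q_total=29.00, C_total=3.00, V=9.67; Q1=19.33, Q2=9.67; dissipated=30.083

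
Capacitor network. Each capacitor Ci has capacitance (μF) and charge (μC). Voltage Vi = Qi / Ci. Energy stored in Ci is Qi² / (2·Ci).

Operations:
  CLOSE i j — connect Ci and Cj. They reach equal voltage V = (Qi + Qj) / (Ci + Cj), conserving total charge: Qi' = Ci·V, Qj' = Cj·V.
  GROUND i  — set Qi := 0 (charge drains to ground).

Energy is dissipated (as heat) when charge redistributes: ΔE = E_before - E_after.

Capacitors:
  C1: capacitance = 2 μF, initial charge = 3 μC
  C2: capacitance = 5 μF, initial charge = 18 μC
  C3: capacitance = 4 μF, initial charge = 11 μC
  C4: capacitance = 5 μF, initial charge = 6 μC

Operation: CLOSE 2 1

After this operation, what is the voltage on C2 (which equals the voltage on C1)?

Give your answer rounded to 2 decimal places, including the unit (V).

Initial: C1(2μF, Q=3μC, V=1.50V), C2(5μF, Q=18μC, V=3.60V), C3(4μF, Q=11μC, V=2.75V), C4(5μF, Q=6μC, V=1.20V)
Op 1: CLOSE 2-1: Q_total=21.00, C_total=7.00, V=3.00; Q2=15.00, Q1=6.00; dissipated=3.150

Answer: 3.00 V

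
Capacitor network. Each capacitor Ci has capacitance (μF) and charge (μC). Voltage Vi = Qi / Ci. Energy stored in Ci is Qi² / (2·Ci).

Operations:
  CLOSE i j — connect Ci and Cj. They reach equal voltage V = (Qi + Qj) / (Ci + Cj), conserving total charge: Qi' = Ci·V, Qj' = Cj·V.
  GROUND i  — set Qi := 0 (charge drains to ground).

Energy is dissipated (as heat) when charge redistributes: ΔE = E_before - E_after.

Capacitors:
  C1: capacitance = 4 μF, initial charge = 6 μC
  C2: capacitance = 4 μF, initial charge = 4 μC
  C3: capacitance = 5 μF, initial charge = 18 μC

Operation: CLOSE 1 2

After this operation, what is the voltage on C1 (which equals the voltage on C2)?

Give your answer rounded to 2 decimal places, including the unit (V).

Initial: C1(4μF, Q=6μC, V=1.50V), C2(4μF, Q=4μC, V=1.00V), C3(5μF, Q=18μC, V=3.60V)
Op 1: CLOSE 1-2: Q_total=10.00, C_total=8.00, V=1.25; Q1=5.00, Q2=5.00; dissipated=0.250

Answer: 1.25 V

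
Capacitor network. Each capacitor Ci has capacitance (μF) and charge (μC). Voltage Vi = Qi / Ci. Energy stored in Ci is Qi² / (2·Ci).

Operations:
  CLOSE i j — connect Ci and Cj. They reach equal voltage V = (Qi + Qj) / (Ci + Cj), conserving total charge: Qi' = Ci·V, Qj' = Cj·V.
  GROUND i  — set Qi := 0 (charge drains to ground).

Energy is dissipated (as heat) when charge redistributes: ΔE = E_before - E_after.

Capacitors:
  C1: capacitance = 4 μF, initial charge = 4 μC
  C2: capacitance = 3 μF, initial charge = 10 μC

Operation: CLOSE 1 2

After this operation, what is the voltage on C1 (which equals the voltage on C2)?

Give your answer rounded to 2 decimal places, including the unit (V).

Initial: C1(4μF, Q=4μC, V=1.00V), C2(3μF, Q=10μC, V=3.33V)
Op 1: CLOSE 1-2: Q_total=14.00, C_total=7.00, V=2.00; Q1=8.00, Q2=6.00; dissipated=4.667

Answer: 2.00 V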